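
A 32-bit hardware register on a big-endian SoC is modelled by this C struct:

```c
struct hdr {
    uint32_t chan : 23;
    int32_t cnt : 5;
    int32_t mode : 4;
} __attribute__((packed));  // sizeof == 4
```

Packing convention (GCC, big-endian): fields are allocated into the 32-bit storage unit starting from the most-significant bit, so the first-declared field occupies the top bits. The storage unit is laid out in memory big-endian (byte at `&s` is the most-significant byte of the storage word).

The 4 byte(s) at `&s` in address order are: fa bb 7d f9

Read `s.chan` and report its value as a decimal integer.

[0]=0xfa [1]=0xbb [2]=0x7d [3]=0xf9 (big-endian) → word 0xfabb7df9
chan [9+:23] = (word>>9) & 0x7fffff = 8215998  ←
cnt [4+:5] = (word>>4) & 0x1f = 31
mode [0+:4] = (word>>0) & 0xf = 9

8215998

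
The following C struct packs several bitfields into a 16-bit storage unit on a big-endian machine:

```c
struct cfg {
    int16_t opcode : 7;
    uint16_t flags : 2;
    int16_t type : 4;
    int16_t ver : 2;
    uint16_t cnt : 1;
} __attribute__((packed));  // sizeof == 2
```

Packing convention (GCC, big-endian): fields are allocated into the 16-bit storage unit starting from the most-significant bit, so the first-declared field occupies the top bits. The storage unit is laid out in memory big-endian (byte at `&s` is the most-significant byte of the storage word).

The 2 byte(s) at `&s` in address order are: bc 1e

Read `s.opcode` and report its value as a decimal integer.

-34

[0]=0xbc [1]=0x1e (big-endian) → word 0xbc1e
opcode [9+:7] = (word>>9) & 0x7f = 94  ←
flags [7+:2] = (word>>7) & 0x3 = 0
type [3+:4] = (word>>3) & 0xf = 3
ver [1+:2] = (word>>1) & 0x3 = 3
cnt [0+:1] = (word>>0) & 0x1 = 0
opcode signed 7b, MSB=1: 94 - 128 = -34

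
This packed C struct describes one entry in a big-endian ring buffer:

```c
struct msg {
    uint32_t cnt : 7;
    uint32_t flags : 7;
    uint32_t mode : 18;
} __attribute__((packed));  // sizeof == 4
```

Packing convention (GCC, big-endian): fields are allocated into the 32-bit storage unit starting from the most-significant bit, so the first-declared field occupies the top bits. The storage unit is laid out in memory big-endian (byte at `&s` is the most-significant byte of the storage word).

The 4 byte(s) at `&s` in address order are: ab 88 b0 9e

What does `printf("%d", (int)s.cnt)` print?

85

[0]=0xab [1]=0x88 [2]=0xb0 [3]=0x9e (big-endian) → word 0xab88b09e
cnt [25+:7] = (word>>25) & 0x7f = 85  ←
flags [18+:7] = (word>>18) & 0x7f = 98
mode [0+:18] = (word>>0) & 0x3ffff = 45214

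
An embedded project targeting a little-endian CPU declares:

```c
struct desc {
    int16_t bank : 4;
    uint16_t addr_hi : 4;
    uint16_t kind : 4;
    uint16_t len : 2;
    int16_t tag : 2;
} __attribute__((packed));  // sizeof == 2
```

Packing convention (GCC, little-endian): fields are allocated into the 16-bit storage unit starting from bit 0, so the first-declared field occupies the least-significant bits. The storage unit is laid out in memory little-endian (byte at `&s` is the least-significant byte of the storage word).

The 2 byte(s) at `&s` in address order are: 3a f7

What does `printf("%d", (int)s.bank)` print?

[0]=0x3a [1]=0xf7 (little-endian) → word 0xf73a
bank [0+:4] = (word>>0) & 0xf = 10  ←
addr_hi [4+:4] = (word>>4) & 0xf = 3
kind [8+:4] = (word>>8) & 0xf = 7
len [12+:2] = (word>>12) & 0x3 = 3
tag [14+:2] = (word>>14) & 0x3 = 3
bank signed 4b, MSB=1: 10 - 16 = -6

-6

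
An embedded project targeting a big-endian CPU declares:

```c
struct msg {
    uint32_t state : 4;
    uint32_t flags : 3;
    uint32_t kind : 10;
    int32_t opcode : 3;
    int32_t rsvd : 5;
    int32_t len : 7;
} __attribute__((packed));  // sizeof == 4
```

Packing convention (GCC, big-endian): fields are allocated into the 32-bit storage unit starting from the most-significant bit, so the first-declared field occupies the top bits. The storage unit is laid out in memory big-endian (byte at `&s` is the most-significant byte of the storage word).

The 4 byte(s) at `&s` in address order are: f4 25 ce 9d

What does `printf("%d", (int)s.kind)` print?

[0]=0xf4 [1]=0x25 [2]=0xce [3]=0x9d (big-endian) → word 0xf425ce9d
state:4 @ bit 28 → (0xf425ce9d>>28)&0xf = 0xf
flags:3 @ bit 25 → (0xf425ce9d>>25)&0x7 = 0x2
kind:10 @ bit 15 → (0xf425ce9d>>15)&0x3ff = 0x4b  ←
opcode:3 @ bit 12 → (0xf425ce9d>>12)&0x7 = 0x4
rsvd:5 @ bit 7 → (0xf425ce9d>>7)&0x1f = 0x1d
len:7 @ bit 0 → (0xf425ce9d>>0)&0x7f = 0x1d

75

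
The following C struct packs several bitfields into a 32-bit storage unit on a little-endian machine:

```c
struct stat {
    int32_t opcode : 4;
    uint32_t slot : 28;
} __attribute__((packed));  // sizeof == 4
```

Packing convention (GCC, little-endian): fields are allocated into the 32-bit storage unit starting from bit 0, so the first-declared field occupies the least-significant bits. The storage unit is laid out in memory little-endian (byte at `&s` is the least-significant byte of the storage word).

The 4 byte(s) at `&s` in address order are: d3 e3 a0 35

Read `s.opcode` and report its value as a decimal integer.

[0]=0xd3 [1]=0xe3 [2]=0xa0 [3]=0x35 (little-endian) → word 0x35a0e3d3
opcode [0+:4] = (word>>0) & 0xf = 3  ←
slot [4+:28] = (word>>4) & 0xfffffff = 56233533
opcode signed 4b, MSB=0: value = 3

3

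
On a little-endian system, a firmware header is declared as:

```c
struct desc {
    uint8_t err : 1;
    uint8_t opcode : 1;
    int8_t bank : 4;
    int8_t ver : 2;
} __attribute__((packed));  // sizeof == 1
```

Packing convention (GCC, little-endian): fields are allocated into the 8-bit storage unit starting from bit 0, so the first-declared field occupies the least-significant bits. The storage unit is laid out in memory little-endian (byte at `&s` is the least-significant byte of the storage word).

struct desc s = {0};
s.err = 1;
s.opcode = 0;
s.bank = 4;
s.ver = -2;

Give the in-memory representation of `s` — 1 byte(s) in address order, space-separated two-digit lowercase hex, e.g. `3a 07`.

91

err:1 = 1 → 0x1 << 0 → word 0x01
opcode:1 = 0 → 0x0 << 1 → word 0x01
bank:4 = 4 → 0x4 << 2 → word 0x11
ver:2 = -2 → 0x2 << 6 → word 0x91
word = 0x91 → little-endian bytes:
  [0]=0x91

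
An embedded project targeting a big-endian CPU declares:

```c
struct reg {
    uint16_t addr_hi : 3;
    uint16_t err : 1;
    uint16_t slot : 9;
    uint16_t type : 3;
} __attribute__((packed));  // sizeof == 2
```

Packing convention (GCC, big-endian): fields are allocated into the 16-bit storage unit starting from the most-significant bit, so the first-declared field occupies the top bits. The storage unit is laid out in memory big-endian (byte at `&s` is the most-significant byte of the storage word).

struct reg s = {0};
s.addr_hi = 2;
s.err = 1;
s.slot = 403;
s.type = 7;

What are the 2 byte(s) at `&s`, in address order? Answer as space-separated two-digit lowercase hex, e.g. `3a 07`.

addr_hi (3b) val=2 bits=0x2 at bit 13: 0x4000
err (1b) val=1 bits=0x1 at bit 12: 0x5000
slot (9b) val=403 bits=0x193 at bit 3: 0x5c98
type (3b) val=7 bits=0x7 at bit 0: 0x5c9f
word = 0x5c9f → big-endian bytes:
  [0]=0x5c  [1]=0x9f

5c 9f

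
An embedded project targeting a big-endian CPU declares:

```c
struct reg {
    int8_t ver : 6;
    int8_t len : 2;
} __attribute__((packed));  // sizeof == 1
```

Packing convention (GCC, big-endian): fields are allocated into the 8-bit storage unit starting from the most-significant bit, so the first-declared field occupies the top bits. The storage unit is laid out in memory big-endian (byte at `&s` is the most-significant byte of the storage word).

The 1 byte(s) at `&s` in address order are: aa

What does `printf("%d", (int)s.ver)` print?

[0]=0xaa (big-endian) → word 0xaa
ver:6 @ bit 2 → (0xaa>>2)&0x3f = 0x2a  ←
len:2 @ bit 0 → (0xaa>>0)&0x3 = 0x2
ver signed 6b, MSB=1: 42 - 64 = -22

-22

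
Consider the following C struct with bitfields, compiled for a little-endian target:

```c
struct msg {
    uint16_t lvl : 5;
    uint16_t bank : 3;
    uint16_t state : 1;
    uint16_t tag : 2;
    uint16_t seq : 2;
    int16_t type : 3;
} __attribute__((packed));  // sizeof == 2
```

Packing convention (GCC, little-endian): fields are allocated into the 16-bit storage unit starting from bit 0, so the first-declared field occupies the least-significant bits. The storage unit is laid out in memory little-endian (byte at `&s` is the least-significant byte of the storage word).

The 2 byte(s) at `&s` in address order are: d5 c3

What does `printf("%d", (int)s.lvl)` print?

[0]=0xd5 [1]=0xc3 (little-endian) → word 0xc3d5
lvl:5 @ bit 0 → (0xc3d5>>0)&0x1f = 0x15  ←
bank:3 @ bit 5 → (0xc3d5>>5)&0x7 = 0x6
state:1 @ bit 8 → (0xc3d5>>8)&0x1 = 0x1
tag:2 @ bit 9 → (0xc3d5>>9)&0x3 = 0x1
seq:2 @ bit 11 → (0xc3d5>>11)&0x3 = 0x0
type:3 @ bit 13 → (0xc3d5>>13)&0x7 = 0x6

21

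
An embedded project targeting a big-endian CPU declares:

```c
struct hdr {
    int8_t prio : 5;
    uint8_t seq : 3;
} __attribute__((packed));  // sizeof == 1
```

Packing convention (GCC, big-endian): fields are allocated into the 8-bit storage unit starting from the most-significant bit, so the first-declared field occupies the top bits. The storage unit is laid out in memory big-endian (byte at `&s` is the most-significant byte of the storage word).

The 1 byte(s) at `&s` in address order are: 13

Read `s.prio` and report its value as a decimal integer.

2

[0]=0x13 (big-endian) → word 0x13
prio:5 @ bit 3 → (0x13>>3)&0x1f = 0x2  ←
seq:3 @ bit 0 → (0x13>>0)&0x7 = 0x3
prio signed 5b, MSB=0: value = 2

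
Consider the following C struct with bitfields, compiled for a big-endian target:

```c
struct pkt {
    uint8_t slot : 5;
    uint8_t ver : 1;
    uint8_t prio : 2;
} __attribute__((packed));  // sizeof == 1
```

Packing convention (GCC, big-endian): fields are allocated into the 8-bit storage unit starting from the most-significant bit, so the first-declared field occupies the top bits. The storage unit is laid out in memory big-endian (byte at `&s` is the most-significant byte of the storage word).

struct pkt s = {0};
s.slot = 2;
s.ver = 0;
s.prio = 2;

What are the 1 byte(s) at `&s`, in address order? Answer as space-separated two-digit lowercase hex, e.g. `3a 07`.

[3+:5] slot=2 & 0x1f = 0x2; word=0x10
[2+:1] ver=0 & 0x1 = 0x0; word=0x10
[0+:2] prio=2 & 0x3 = 0x2; word=0x12
word = 0x12 → big-endian bytes:
  [0]=0x12

12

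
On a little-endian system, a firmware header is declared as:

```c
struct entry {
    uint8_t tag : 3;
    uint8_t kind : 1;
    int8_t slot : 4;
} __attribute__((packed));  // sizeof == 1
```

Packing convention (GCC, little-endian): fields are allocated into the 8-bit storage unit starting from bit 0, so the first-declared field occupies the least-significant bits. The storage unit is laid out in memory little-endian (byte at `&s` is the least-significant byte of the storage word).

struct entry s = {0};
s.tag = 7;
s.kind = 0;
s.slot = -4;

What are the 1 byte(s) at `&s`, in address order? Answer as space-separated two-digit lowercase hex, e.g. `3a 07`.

[0+:3] tag=7 & 0x7 = 0x7; word=0x07
[3+:1] kind=0 & 0x1 = 0x0; word=0x07
[4+:4] slot=-4 & 0xf = 0xc; word=0xc7
word = 0xc7 → little-endian bytes:
  [0]=0xc7

c7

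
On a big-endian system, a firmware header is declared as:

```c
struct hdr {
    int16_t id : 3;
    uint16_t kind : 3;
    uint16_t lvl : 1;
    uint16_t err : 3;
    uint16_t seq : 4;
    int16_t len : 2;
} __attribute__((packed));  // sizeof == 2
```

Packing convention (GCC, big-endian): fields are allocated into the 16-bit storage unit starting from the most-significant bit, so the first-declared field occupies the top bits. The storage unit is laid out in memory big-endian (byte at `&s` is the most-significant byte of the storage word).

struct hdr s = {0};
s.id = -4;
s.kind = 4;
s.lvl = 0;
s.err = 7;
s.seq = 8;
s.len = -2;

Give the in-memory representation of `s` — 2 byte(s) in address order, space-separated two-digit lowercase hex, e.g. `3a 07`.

[13+:3] id=-4 & 0x7 = 0x4; word=0x8000
[10+:3] kind=4 & 0x7 = 0x4; word=0x9000
[9+:1] lvl=0 & 0x1 = 0x0; word=0x9000
[6+:3] err=7 & 0x7 = 0x7; word=0x91c0
[2+:4] seq=8 & 0xf = 0x8; word=0x91e0
[0+:2] len=-2 & 0x3 = 0x2; word=0x91e2
word = 0x91e2 → big-endian bytes:
  [0]=0x91  [1]=0xe2

91 e2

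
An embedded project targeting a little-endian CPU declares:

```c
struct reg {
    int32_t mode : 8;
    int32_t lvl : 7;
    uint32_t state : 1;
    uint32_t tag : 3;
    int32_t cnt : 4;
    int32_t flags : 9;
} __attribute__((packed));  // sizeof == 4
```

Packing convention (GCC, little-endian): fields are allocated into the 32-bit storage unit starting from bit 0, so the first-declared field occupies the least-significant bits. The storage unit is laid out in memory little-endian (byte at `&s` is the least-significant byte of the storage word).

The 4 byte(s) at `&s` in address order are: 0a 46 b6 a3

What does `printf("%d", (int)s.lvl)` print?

-58

[0]=0x0a [1]=0x46 [2]=0xb6 [3]=0xa3 (little-endian) → word 0xa3b6460a
mode [0+:8] = (word>>0) & 0xff = 10
lvl [8+:7] = (word>>8) & 0x7f = 70  ←
state [15+:1] = (word>>15) & 0x1 = 0
tag [16+:3] = (word>>16) & 0x7 = 6
cnt [19+:4] = (word>>19) & 0xf = 6
flags [23+:9] = (word>>23) & 0x1ff = 327
lvl signed 7b, MSB=1: 70 - 128 = -58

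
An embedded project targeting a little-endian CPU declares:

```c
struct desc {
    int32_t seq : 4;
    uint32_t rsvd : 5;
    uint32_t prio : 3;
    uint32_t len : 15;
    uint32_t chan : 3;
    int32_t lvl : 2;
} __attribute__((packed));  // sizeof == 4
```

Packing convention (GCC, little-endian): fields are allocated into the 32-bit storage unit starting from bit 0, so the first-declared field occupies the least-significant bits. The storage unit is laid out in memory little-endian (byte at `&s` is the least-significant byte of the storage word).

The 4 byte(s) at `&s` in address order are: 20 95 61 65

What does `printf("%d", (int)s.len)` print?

22041

[0]=0x20 [1]=0x95 [2]=0x61 [3]=0x65 (little-endian) → word 0x65619520
seq [0+:4] = (word>>0) & 0xf = 0
rsvd [4+:5] = (word>>4) & 0x1f = 18
prio [9+:3] = (word>>9) & 0x7 = 2
len [12+:15] = (word>>12) & 0x7fff = 22041  ←
chan [27+:3] = (word>>27) & 0x7 = 4
lvl [30+:2] = (word>>30) & 0x3 = 1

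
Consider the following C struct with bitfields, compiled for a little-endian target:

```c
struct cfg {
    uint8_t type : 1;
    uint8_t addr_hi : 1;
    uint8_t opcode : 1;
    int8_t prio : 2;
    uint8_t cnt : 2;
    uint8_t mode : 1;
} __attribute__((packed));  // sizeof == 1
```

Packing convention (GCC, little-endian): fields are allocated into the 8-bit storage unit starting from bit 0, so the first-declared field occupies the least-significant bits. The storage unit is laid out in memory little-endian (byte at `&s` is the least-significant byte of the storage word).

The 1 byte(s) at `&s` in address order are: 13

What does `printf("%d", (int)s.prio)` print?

[0]=0x13 (little-endian) → word 0x13
type:1 @ bit 0 → (0x13>>0)&0x1 = 0x1
addr_hi:1 @ bit 1 → (0x13>>1)&0x1 = 0x1
opcode:1 @ bit 2 → (0x13>>2)&0x1 = 0x0
prio:2 @ bit 3 → (0x13>>3)&0x3 = 0x2  ←
cnt:2 @ bit 5 → (0x13>>5)&0x3 = 0x0
mode:1 @ bit 7 → (0x13>>7)&0x1 = 0x0
prio signed 2b, MSB=1: 2 - 4 = -2

-2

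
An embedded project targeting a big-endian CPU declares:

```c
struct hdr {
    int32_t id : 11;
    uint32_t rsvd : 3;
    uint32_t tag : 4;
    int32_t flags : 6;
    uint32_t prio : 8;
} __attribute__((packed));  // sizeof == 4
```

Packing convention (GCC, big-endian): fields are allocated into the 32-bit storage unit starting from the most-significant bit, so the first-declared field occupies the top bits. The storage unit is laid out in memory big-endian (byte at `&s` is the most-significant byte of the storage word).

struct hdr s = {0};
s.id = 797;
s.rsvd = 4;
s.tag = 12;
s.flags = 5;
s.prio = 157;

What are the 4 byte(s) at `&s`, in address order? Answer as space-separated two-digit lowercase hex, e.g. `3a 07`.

63 b3 05 9d

id:11 = 797 → 0x31d << 21 → word 0x63a00000
rsvd:3 = 4 → 0x4 << 18 → word 0x63b00000
tag:4 = 12 → 0xc << 14 → word 0x63b30000
flags:6 = 5 → 0x5 << 8 → word 0x63b30500
prio:8 = 157 → 0x9d << 0 → word 0x63b3059d
word = 0x63b3059d → big-endian bytes:
  [0]=0x63  [1]=0xb3  [2]=0x05  [3]=0x9d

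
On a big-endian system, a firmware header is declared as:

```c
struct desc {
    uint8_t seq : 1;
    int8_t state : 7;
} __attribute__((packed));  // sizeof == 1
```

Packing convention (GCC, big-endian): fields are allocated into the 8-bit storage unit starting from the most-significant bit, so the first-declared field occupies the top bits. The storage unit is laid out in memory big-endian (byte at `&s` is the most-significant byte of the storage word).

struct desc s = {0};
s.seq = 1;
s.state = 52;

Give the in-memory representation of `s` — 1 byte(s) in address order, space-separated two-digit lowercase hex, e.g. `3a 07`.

[7+:1] seq=1 & 0x1 = 0x1; word=0x80
[0+:7] state=52 & 0x7f = 0x34; word=0xb4
word = 0xb4 → big-endian bytes:
  [0]=0xb4

b4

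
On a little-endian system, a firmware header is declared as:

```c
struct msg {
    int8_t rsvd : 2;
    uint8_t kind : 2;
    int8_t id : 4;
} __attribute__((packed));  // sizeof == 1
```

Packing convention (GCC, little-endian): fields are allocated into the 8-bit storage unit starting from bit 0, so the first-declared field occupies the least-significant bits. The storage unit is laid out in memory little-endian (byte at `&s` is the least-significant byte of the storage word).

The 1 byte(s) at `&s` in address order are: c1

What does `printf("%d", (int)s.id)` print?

[0]=0xc1 (little-endian) → word 0xc1
rsvd [0+:2] = (word>>0) & 0x3 = 1
kind [2+:2] = (word>>2) & 0x3 = 0
id [4+:4] = (word>>4) & 0xf = 12  ←
id signed 4b, MSB=1: 12 - 16 = -4

-4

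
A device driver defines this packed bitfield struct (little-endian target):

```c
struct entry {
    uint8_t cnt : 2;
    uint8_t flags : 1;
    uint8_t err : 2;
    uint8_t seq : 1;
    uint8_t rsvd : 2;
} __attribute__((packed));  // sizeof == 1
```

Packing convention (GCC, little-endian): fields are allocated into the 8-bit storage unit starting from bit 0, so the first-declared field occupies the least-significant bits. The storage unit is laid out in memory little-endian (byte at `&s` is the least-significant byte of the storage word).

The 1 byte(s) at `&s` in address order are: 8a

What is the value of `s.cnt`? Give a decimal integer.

[0]=0x8a (little-endian) → word 0x8a
cnt:2 @ bit 0 → (0x8a>>0)&0x3 = 0x2  ←
flags:1 @ bit 2 → (0x8a>>2)&0x1 = 0x0
err:2 @ bit 3 → (0x8a>>3)&0x3 = 0x1
seq:1 @ bit 5 → (0x8a>>5)&0x1 = 0x0
rsvd:2 @ bit 6 → (0x8a>>6)&0x3 = 0x2

2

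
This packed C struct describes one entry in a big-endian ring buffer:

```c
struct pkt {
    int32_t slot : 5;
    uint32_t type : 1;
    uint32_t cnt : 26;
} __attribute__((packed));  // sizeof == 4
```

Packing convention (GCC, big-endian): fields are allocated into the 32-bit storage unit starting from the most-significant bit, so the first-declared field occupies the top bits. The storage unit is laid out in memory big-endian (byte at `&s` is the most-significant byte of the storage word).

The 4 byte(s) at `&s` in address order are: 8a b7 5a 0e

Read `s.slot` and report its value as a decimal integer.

-15

[0]=0x8a [1]=0xb7 [2]=0x5a [3]=0x0e (big-endian) → word 0x8ab75a0e
slot [27+:5] = (word>>27) & 0x1f = 17  ←
type [26+:1] = (word>>26) & 0x1 = 0
cnt [0+:26] = (word>>0) & 0x3ffffff = 45570574
slot signed 5b, MSB=1: 17 - 32 = -15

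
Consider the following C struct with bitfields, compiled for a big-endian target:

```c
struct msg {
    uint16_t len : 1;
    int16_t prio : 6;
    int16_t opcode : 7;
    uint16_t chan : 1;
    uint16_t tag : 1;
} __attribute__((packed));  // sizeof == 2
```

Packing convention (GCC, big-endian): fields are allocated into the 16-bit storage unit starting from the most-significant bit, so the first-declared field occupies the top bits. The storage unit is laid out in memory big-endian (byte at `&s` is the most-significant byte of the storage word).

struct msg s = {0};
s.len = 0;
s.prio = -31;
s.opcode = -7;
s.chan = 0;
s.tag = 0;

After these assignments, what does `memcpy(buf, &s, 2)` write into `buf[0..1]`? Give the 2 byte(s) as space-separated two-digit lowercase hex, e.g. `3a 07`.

len (1b) val=0 bits=0x0 at bit 15: 0x0000
prio (6b) val=-31 bits=0x21 at bit 9: 0x4200
opcode (7b) val=-7 bits=0x79 at bit 2: 0x43e4
chan (1b) val=0 bits=0x0 at bit 1: 0x43e4
tag (1b) val=0 bits=0x0 at bit 0: 0x43e4
word = 0x43e4 → big-endian bytes:
  [0]=0x43  [1]=0xe4

43 e4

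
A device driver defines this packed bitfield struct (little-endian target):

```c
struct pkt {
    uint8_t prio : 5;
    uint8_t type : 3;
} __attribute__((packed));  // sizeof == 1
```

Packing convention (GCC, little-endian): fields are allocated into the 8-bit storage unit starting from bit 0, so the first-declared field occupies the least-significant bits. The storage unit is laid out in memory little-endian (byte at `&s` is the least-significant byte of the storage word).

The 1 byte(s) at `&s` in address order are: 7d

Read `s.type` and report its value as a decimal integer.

[0]=0x7d (little-endian) → word 0x7d
prio [0+:5] = (word>>0) & 0x1f = 29
type [5+:3] = (word>>5) & 0x7 = 3  ←

3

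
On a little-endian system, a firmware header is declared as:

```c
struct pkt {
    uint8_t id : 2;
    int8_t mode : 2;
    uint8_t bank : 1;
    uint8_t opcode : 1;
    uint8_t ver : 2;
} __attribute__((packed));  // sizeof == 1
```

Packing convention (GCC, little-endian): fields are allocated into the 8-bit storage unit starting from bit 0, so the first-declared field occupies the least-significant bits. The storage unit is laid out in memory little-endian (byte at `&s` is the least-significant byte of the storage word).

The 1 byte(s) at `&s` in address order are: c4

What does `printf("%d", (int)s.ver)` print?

[0]=0xc4 (little-endian) → word 0xc4
id [0+:2] = (word>>0) & 0x3 = 0
mode [2+:2] = (word>>2) & 0x3 = 1
bank [4+:1] = (word>>4) & 0x1 = 0
opcode [5+:1] = (word>>5) & 0x1 = 0
ver [6+:2] = (word>>6) & 0x3 = 3  ←

3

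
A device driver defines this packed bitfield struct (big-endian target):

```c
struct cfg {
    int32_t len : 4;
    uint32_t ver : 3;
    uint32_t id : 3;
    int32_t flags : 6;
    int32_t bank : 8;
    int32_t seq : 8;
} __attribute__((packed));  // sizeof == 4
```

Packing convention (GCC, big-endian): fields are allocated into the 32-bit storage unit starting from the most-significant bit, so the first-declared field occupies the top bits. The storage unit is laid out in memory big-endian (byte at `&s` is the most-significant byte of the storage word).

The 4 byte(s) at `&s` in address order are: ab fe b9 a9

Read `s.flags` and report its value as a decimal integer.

-2

[0]=0xab [1]=0xfe [2]=0xb9 [3]=0xa9 (big-endian) → word 0xabfeb9a9
len:4 @ bit 28 → (0xabfeb9a9>>28)&0xf = 0xa
ver:3 @ bit 25 → (0xabfeb9a9>>25)&0x7 = 0x5
id:3 @ bit 22 → (0xabfeb9a9>>22)&0x7 = 0x7
flags:6 @ bit 16 → (0xabfeb9a9>>16)&0x3f = 0x3e  ←
bank:8 @ bit 8 → (0xabfeb9a9>>8)&0xff = 0xb9
seq:8 @ bit 0 → (0xabfeb9a9>>0)&0xff = 0xa9
flags signed 6b, MSB=1: 62 - 64 = -2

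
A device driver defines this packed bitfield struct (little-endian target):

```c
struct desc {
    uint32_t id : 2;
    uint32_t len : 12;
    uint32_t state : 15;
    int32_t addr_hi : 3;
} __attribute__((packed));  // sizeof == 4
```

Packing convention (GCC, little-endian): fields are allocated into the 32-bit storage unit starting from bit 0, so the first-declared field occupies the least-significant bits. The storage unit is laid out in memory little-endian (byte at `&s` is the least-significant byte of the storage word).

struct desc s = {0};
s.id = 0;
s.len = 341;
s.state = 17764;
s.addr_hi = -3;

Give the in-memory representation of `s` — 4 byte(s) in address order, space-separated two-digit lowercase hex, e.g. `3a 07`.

[0+:2] id=0 & 0x3 = 0x0; word=0x00000000
[2+:12] len=341 & 0xfff = 0x155; word=0x00000554
[14+:15] state=17764 & 0x7fff = 0x4564; word=0x11590554
[29+:3] addr_hi=-3 & 0x7 = 0x5; word=0xb1590554
word = 0xb1590554 → little-endian bytes:
  [0]=0x54  [1]=0x05  [2]=0x59  [3]=0xb1

54 05 59 b1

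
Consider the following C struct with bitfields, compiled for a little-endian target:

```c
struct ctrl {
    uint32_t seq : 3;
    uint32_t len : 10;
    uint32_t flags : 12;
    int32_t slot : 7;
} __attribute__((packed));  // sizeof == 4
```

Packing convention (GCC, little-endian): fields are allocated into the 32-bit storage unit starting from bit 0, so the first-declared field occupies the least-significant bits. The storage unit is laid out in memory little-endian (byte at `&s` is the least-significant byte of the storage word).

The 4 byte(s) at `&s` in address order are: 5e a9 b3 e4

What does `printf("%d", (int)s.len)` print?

299

[0]=0x5e [1]=0xa9 [2]=0xb3 [3]=0xe4 (little-endian) → word 0xe4b3a95e
seq [0+:3] = (word>>0) & 0x7 = 6
len [3+:10] = (word>>3) & 0x3ff = 299  ←
flags [13+:12] = (word>>13) & 0xfff = 1437
slot [25+:7] = (word>>25) & 0x7f = 114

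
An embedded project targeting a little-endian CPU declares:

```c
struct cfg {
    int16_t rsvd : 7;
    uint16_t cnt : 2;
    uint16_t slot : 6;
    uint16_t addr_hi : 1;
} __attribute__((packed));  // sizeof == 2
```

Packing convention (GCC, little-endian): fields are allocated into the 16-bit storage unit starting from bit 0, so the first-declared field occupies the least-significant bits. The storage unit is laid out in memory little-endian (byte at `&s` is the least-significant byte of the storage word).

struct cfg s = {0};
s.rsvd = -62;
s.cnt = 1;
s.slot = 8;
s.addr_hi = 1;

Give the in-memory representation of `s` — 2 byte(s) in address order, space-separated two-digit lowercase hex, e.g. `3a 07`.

c2 90

[0+:7] rsvd=-62 & 0x7f = 0x42; word=0x0042
[7+:2] cnt=1 & 0x3 = 0x1; word=0x00c2
[9+:6] slot=8 & 0x3f = 0x8; word=0x10c2
[15+:1] addr_hi=1 & 0x1 = 0x1; word=0x90c2
word = 0x90c2 → little-endian bytes:
  [0]=0xc2  [1]=0x90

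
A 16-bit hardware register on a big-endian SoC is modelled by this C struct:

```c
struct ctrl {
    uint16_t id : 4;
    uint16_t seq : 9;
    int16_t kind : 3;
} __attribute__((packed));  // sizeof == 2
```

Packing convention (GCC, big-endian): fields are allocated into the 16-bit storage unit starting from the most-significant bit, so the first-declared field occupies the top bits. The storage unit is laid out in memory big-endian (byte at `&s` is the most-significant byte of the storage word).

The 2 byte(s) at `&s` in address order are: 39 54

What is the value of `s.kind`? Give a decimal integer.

[0]=0x39 [1]=0x54 (big-endian) → word 0x3954
id:4 @ bit 12 → (0x3954>>12)&0xf = 0x3
seq:9 @ bit 3 → (0x3954>>3)&0x1ff = 0x12a
kind:3 @ bit 0 → (0x3954>>0)&0x7 = 0x4  ←
kind signed 3b, MSB=1: 4 - 8 = -4

-4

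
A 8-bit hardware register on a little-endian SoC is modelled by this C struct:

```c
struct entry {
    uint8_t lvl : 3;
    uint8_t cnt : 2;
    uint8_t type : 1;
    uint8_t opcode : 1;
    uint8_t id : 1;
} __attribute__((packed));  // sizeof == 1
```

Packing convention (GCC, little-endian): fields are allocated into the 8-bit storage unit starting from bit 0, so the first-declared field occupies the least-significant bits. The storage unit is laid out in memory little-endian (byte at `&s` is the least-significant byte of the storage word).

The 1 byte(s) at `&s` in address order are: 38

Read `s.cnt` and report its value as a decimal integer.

3

[0]=0x38 (little-endian) → word 0x38
lvl:3 @ bit 0 → (0x38>>0)&0x7 = 0x0
cnt:2 @ bit 3 → (0x38>>3)&0x3 = 0x3  ←
type:1 @ bit 5 → (0x38>>5)&0x1 = 0x1
opcode:1 @ bit 6 → (0x38>>6)&0x1 = 0x0
id:1 @ bit 7 → (0x38>>7)&0x1 = 0x0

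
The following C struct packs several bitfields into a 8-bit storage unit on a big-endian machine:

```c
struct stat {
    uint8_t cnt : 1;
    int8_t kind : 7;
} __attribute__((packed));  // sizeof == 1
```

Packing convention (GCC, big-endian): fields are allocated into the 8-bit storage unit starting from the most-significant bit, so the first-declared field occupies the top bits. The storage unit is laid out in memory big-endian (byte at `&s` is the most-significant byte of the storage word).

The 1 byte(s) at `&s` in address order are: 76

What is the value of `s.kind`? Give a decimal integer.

[0]=0x76 (big-endian) → word 0x76
cnt:1 @ bit 7 → (0x76>>7)&0x1 = 0x0
kind:7 @ bit 0 → (0x76>>0)&0x7f = 0x76  ←
kind signed 7b, MSB=1: 118 - 128 = -10

-10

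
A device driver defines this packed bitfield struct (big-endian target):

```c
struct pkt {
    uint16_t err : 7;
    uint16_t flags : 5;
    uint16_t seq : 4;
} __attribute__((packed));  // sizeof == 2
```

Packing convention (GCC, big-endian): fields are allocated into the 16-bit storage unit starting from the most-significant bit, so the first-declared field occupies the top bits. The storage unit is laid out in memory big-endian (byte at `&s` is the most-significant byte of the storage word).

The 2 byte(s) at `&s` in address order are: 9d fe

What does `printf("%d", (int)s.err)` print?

[0]=0x9d [1]=0xfe (big-endian) → word 0x9dfe
err [9+:7] = (word>>9) & 0x7f = 78  ←
flags [4+:5] = (word>>4) & 0x1f = 31
seq [0+:4] = (word>>0) & 0xf = 14

78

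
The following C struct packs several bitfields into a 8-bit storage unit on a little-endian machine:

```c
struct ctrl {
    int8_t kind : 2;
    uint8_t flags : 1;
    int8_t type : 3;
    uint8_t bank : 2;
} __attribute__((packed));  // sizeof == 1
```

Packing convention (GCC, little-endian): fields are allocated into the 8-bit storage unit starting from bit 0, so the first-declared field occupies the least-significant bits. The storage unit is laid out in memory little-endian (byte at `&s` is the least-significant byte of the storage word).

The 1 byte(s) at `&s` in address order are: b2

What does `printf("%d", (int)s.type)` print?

-2

[0]=0xb2 (little-endian) → word 0xb2
kind:2 @ bit 0 → (0xb2>>0)&0x3 = 0x2
flags:1 @ bit 2 → (0xb2>>2)&0x1 = 0x0
type:3 @ bit 3 → (0xb2>>3)&0x7 = 0x6  ←
bank:2 @ bit 6 → (0xb2>>6)&0x3 = 0x2
type signed 3b, MSB=1: 6 - 8 = -2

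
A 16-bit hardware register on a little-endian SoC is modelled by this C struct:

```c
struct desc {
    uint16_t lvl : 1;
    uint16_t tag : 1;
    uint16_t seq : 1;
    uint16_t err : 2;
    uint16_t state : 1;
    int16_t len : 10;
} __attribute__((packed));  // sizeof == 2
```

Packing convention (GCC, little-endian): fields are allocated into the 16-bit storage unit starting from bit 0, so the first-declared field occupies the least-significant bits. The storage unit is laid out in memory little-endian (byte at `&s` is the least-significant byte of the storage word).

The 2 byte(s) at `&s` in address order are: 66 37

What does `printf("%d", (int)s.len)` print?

221

[0]=0x66 [1]=0x37 (little-endian) → word 0x3766
lvl [0+:1] = (word>>0) & 0x1 = 0
tag [1+:1] = (word>>1) & 0x1 = 1
seq [2+:1] = (word>>2) & 0x1 = 1
err [3+:2] = (word>>3) & 0x3 = 0
state [5+:1] = (word>>5) & 0x1 = 1
len [6+:10] = (word>>6) & 0x3ff = 221  ←
len signed 10b, MSB=0: value = 221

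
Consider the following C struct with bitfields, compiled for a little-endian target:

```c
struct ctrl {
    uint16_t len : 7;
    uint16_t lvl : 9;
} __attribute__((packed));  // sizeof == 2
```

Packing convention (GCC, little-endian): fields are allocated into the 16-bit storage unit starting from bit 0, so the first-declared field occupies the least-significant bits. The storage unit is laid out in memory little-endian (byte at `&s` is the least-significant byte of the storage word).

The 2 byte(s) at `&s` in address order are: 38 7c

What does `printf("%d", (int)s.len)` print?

56

[0]=0x38 [1]=0x7c (little-endian) → word 0x7c38
len:7 @ bit 0 → (0x7c38>>0)&0x7f = 0x38  ←
lvl:9 @ bit 7 → (0x7c38>>7)&0x1ff = 0xf8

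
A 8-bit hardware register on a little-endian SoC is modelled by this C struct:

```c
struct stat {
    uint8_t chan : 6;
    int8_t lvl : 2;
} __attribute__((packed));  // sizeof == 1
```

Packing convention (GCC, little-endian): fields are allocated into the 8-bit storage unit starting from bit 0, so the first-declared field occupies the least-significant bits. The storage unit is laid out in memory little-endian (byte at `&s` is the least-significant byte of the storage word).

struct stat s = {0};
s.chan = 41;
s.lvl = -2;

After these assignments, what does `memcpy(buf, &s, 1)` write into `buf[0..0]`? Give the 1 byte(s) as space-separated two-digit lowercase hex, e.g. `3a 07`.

a9

chan:6 = 41 → 0x29 << 0 → word 0x29
lvl:2 = -2 → 0x2 << 6 → word 0xa9
word = 0xa9 → little-endian bytes:
  [0]=0xa9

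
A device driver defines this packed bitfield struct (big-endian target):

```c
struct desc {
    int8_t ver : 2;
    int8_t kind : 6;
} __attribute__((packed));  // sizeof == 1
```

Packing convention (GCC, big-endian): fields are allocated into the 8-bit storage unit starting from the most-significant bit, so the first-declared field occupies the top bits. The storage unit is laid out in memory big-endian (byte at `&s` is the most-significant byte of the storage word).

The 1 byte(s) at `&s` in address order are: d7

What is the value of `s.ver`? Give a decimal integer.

[0]=0xd7 (big-endian) → word 0xd7
ver [6+:2] = (word>>6) & 0x3 = 3  ←
kind [0+:6] = (word>>0) & 0x3f = 23
ver signed 2b, MSB=1: 3 - 4 = -1

-1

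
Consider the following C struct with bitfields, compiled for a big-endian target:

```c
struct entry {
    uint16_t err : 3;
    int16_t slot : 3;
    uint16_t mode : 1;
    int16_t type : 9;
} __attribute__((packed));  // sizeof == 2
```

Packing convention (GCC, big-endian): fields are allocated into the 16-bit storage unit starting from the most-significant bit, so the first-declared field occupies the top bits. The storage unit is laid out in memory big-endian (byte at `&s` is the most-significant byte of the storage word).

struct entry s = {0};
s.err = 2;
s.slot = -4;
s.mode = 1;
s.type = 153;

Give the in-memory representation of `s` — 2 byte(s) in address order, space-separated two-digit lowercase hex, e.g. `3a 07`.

52 99

[13+:3] err=2 & 0x7 = 0x2; word=0x4000
[10+:3] slot=-4 & 0x7 = 0x4; word=0x5000
[9+:1] mode=1 & 0x1 = 0x1; word=0x5200
[0+:9] type=153 & 0x1ff = 0x99; word=0x5299
word = 0x5299 → big-endian bytes:
  [0]=0x52  [1]=0x99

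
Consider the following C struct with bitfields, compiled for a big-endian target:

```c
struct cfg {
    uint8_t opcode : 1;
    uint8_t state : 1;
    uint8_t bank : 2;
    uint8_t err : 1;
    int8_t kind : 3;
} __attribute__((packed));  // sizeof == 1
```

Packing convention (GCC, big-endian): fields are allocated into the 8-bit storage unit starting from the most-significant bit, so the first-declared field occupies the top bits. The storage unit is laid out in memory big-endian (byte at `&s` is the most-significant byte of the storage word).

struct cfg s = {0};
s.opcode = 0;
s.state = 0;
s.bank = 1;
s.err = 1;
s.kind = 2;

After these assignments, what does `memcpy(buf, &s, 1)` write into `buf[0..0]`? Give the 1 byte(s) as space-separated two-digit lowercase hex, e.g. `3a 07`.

[7+:1] opcode=0 & 0x1 = 0x0; word=0x00
[6+:1] state=0 & 0x1 = 0x0; word=0x00
[4+:2] bank=1 & 0x3 = 0x1; word=0x10
[3+:1] err=1 & 0x1 = 0x1; word=0x18
[0+:3] kind=2 & 0x7 = 0x2; word=0x1a
word = 0x1a → big-endian bytes:
  [0]=0x1a

1a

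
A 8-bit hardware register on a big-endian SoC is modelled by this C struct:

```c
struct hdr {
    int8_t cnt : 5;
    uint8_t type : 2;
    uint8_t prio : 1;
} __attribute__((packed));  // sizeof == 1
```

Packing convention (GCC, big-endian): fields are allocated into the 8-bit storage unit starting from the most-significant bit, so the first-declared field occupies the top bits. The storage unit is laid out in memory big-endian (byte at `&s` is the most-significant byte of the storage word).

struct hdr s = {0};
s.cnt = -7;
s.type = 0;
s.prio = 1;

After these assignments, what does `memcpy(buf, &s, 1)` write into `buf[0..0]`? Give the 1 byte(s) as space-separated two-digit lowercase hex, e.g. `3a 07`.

cnt (5b) val=-7 bits=0x19 at bit 3: 0xc8
type (2b) val=0 bits=0x0 at bit 1: 0xc8
prio (1b) val=1 bits=0x1 at bit 0: 0xc9
word = 0xc9 → big-endian bytes:
  [0]=0xc9

c9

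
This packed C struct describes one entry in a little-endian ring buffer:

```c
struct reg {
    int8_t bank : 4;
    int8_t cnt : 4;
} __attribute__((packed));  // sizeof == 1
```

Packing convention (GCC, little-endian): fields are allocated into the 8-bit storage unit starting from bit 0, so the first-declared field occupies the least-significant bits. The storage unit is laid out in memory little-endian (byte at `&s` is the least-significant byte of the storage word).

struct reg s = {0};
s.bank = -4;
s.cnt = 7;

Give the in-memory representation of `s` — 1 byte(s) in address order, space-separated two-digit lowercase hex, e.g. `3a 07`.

7c

bank:4 = -4 → 0xc << 0 → word 0x0c
cnt:4 = 7 → 0x7 << 4 → word 0x7c
word = 0x7c → little-endian bytes:
  [0]=0x7c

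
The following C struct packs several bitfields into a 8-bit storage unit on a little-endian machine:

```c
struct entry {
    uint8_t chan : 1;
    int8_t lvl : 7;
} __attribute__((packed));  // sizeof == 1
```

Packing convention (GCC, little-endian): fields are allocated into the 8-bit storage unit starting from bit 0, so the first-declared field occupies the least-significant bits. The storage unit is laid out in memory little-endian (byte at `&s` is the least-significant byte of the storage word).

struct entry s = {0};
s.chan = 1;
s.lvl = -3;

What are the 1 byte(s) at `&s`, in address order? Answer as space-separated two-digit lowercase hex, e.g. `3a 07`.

fb

[0+:1] chan=1 & 0x1 = 0x1; word=0x01
[1+:7] lvl=-3 & 0x7f = 0x7d; word=0xfb
word = 0xfb → little-endian bytes:
  [0]=0xfb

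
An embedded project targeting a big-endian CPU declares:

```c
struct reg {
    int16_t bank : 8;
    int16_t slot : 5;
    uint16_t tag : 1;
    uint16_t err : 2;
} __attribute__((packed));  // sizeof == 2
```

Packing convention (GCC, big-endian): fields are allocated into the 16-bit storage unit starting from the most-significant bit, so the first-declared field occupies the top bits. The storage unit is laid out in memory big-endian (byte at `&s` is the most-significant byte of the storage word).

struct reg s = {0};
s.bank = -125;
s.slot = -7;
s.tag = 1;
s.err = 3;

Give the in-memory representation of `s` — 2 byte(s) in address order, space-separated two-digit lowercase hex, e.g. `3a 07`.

[8+:8] bank=-125 & 0xff = 0x83; word=0x8300
[3+:5] slot=-7 & 0x1f = 0x19; word=0x83c8
[2+:1] tag=1 & 0x1 = 0x1; word=0x83cc
[0+:2] err=3 & 0x3 = 0x3; word=0x83cf
word = 0x83cf → big-endian bytes:
  [0]=0x83  [1]=0xcf

83 cf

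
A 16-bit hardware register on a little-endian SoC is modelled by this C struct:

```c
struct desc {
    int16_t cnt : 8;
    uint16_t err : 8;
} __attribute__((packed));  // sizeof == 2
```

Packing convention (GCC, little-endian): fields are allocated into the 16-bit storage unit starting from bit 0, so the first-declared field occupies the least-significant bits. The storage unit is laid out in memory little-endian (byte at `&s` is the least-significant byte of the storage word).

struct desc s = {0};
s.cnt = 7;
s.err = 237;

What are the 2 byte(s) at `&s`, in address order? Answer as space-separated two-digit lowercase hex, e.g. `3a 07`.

07 ed

cnt:8 = 7 → 0x7 << 0 → word 0x0007
err:8 = 237 → 0xed << 8 → word 0xed07
word = 0xed07 → little-endian bytes:
  [0]=0x07  [1]=0xed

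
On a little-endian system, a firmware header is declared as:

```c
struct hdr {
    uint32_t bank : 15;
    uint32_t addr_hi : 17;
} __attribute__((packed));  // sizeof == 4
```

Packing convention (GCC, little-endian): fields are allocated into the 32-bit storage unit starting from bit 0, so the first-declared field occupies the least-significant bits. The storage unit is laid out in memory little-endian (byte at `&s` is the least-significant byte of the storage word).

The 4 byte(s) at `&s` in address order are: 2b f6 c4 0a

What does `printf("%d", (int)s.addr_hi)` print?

5513

[0]=0x2b [1]=0xf6 [2]=0xc4 [3]=0x0a (little-endian) → word 0x0ac4f62b
bank:15 @ bit 0 → (0x0ac4f62b>>0)&0x7fff = 0x762b
addr_hi:17 @ bit 15 → (0x0ac4f62b>>15)&0x1ffff = 0x1589  ←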